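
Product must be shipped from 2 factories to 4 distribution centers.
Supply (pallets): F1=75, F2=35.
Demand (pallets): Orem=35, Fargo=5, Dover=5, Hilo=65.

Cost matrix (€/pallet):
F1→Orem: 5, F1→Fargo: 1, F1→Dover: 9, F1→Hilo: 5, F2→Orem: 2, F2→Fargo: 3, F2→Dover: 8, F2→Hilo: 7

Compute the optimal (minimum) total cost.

445

An optimal shipping plan:
  F1→Fargo: 5 × €1 = €5
  F1→Dover: 5 × €9 = €45
  F1→Hilo: 65 × €5 = €325
  F2→Orem: 35 × €2 = €70
Total = 5 + 45 + 325 + 70 = €445.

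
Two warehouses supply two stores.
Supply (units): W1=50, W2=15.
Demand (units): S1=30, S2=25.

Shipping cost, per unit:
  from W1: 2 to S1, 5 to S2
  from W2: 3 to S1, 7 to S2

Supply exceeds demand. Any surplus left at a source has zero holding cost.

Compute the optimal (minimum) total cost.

190

A cheapest plan:
  W1 to S1: 25 units
  W1 to S2: 25 units
  W2 to S1: 5 units
Total cost = 190.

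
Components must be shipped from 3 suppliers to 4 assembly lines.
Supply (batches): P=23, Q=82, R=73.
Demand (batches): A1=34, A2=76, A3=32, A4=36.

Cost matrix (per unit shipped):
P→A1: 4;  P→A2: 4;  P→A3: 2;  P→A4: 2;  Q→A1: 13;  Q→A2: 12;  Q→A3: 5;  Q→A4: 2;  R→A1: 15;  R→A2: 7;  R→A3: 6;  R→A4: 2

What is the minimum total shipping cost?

Optimal allocation:
  P->A1: 23 × 4 = 92
  Q->A1: 11 × 13 = 143
  Q->A2: 3 × 12 = 36
  Q->A3: 32 × 5 = 160
  Q->A4: 36 × 2 = 72
  R->A2: 73 × 7 = 511
Total = 92 + 143 + 36 + 160 + 72 + 511 = 1014.

1014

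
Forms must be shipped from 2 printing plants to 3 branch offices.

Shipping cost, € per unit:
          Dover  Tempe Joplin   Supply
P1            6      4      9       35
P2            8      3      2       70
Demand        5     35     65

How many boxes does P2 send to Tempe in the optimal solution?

5

Optimal shipments:
  P1->Dover: 5 × €6 = €30
  P1->Tempe: 30 × €4 = €120
  P2->Tempe: 5 × €3 = €15
  P2->Joplin: 65 × €2 = €130
Total cost = €295.
So P2→Tempe carries 5 boxes.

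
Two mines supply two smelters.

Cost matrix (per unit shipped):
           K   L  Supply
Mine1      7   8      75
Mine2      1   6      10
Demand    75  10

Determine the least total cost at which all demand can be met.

A cheapest plan:
  Mine1->K: 65 × 7 = 455
  Mine1->L: 10 × 8 = 80
  Mine2->K: 10 × 1 = 10
Total = 455 + 80 + 10 = 545.

545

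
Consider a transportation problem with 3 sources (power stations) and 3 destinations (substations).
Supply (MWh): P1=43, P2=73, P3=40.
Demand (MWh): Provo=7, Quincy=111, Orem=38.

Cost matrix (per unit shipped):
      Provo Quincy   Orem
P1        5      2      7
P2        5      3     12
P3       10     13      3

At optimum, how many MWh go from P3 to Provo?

2

The minimum-cost plan:
  P1 to Quincy: 43 × 2 = 86
  P2 to Provo: 5 × 5 = 25
  P2 to Quincy: 68 × 3 = 204
  P3 to Provo: 2 × 10 = 20
  P3 to Orem: 38 × 3 = 114
Total cost = 449.
So P3→Provo carries 2 MWh.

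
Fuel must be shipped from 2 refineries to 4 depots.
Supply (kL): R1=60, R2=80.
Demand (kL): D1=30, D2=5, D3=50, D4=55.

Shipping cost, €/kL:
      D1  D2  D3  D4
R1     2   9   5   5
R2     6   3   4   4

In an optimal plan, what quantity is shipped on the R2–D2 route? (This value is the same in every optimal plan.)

5

Solving gives:
  R1 to D1: 30 kL
  R1 to D3: 30 kL
  R2 to D2: 5 kL
  R2 to D3: 20 kL
  R2 to D4: 55 kL
Total cost = €525.
So R2→D2 carries 5 kL.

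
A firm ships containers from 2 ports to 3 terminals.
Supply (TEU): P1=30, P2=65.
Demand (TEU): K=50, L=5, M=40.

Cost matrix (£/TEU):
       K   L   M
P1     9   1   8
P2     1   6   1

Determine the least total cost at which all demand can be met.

One minimum-cost allocation:
  P1 to L: 5 TEU
  P1 to M: 25 TEU
  P2 to K: 50 TEU
  P2 to M: 15 TEU
Total cost = £270.
(Supply check: P1 ships 30; P2 ships 65.)

270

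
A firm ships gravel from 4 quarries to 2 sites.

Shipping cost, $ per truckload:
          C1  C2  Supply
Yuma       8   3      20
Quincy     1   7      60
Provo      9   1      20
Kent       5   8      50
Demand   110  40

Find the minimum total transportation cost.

390

Optimal allocation:
  Yuma–C2: 20 × $3 = $60
  Quincy–C1: 60 × $1 = $60
  Provo–C2: 20 × $1 = $20
  Kent–C1: 50 × $5 = $250
Total = 60 + 60 + 20 + 250 = $390.
(Supply check: Yuma ships 20; Quincy ships 60; Provo ships 20; Kent ships 50.)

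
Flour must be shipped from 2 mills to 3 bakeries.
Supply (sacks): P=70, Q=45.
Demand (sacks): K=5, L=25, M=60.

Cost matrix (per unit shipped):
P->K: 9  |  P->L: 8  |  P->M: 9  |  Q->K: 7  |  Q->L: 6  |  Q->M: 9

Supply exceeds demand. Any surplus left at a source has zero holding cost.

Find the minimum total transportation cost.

725

A cheapest plan:
  P to M: 45 × 9 = 405
  Q to K: 5 × 7 = 35
  Q to L: 25 × 6 = 150
  Q to M: 15 × 9 = 135
Total = 405 + 35 + 150 + 135 = 725.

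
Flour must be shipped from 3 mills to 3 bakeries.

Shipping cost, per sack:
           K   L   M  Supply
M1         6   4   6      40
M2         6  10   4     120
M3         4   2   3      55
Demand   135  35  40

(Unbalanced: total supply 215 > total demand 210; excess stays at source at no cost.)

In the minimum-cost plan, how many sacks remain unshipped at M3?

0

Minimum-cost shipments:
  M1->L: 35 × 4 = 140
  M2->K: 80 × 6 = 480
  M2->M: 40 × 4 = 160
  M3->K: 55 × 4 = 220
Total cost = 1000.
M3 ships 55 of its 55, leaving 0.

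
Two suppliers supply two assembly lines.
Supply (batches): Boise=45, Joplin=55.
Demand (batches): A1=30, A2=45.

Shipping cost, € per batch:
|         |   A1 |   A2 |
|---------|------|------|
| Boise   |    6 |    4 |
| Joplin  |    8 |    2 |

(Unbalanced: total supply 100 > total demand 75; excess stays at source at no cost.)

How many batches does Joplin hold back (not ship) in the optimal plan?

10

An optimal plan:
  Boise->A1: 30 × €6 = €180
  Joplin->A2: 45 × €2 = €90
Total cost = €270.
Joplin ships 45 of its 55, leaving 10.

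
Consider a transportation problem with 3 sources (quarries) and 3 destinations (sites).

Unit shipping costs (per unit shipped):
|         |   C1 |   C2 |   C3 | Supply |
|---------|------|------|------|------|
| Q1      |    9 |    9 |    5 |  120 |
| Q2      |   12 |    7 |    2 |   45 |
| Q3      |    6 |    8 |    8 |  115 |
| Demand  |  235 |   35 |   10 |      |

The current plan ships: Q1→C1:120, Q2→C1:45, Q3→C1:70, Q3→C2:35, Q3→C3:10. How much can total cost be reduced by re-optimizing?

365

Current plan cost = 120·9 + 45·12 + 70·6 + 35·8 + 10·8 = 2400.
Optimal plan:
  Q1→C1: 120 × 9 = 1080
  Q2→C2: 35 × 7 = 245
  Q2→C3: 10 × 2 = 20
  Q3→C1: 115 × 6 = 690
Optimal cost = 2035.
Saving = 2400 − 2035 = 365.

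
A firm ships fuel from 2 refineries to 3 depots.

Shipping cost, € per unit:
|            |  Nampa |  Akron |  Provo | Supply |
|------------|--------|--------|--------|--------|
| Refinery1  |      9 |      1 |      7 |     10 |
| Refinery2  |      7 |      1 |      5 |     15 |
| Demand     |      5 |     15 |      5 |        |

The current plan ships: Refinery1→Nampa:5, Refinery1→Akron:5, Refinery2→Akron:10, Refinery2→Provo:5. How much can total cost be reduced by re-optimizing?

10

Current plan cost = 5·9 + 5·1 + 10·1 + 5·5 = €85.
Optimal plan:
  Refinery1 to Akron: 10 × €1 = €10
  Refinery2 to Nampa: 5 × €7 = €35
  Refinery2 to Akron: 5 × €1 = €5
  Refinery2 to Provo: 5 × €5 = €25
Optimal cost = €75.
Saving = 85 − 75 = €10.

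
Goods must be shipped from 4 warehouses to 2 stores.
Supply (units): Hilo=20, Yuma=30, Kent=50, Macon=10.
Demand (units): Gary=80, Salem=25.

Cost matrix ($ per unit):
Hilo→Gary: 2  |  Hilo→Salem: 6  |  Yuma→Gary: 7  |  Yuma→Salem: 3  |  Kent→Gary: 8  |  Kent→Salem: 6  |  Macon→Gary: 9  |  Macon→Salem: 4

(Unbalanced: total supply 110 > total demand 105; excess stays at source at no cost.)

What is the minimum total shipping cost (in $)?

590

A cheapest plan:
  Hilo->Gary: 20 × $2 = $40
  Yuma->Gary: 10 × $7 = $70
  Yuma->Salem: 20 × $3 = $60
  Kent->Gary: 50 × $8 = $400
  Macon->Salem: 5 × $4 = $20
Total = 40 + 70 + 60 + 400 + 20 = $590.
(Supply check: Hilo ships 20; Yuma ships 30; Kent ships 50; Macon ships 5.)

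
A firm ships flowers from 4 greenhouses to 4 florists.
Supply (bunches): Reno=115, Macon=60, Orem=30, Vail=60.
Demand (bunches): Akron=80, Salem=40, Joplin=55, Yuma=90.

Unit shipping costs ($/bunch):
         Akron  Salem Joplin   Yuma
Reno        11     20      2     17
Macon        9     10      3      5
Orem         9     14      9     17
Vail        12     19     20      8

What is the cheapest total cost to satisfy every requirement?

2020

An optimal shipping plan:
  Reno to Akron: 60 bunches
  Reno to Joplin: 55 bunches
  Macon to Salem: 30 bunches
  Macon to Yuma: 30 bunches
  Orem to Akron: 20 bunches
  Orem to Salem: 10 bunches
  Vail to Yuma: 60 bunches
Total cost = $2020.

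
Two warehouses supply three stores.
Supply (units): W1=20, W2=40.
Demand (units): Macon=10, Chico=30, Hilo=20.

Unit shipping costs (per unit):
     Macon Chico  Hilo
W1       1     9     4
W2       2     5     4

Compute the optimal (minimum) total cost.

Optimal allocation:
  W1–Macon: 10 × 1 = 10
  W1–Hilo: 10 × 4 = 40
  W2–Chico: 30 × 5 = 150
  W2–Hilo: 10 × 4 = 40
Total = 10 + 40 + 150 + 40 = 240.

240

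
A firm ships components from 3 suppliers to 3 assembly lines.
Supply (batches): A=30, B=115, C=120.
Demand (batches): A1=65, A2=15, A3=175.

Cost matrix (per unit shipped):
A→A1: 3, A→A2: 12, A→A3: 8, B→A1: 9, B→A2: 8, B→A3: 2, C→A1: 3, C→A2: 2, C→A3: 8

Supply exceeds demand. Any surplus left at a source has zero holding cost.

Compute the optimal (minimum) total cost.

935

An optimal shipping plan:
  A to A3: 20 batches
  B to A3: 115 batches
  C to A1: 65 batches
  C to A2: 15 batches
  C to A3: 40 batches
Total cost = 935.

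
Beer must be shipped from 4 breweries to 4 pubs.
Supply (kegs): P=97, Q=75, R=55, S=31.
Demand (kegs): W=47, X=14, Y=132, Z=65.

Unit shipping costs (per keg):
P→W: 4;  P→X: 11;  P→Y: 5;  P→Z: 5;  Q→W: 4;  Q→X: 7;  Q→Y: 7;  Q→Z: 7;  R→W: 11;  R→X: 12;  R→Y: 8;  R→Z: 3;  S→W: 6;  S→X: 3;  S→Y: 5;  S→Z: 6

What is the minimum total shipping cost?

A cheapest plan:
  P->Y: 97 × 5 = 485
  Q->W: 47 × 4 = 188
  Q->Y: 18 × 7 = 126
  Q->Z: 10 × 7 = 70
  R->Z: 55 × 3 = 165
  S->X: 14 × 3 = 42
  S->Y: 17 × 5 = 85
Total = 485 + 188 + 126 + 70 + 165 + 42 + 85 = 1161.

1161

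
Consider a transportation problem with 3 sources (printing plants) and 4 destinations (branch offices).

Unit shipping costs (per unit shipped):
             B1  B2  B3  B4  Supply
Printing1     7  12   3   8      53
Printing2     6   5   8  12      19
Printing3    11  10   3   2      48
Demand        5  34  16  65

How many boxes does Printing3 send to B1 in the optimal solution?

0

Optimal shipments:
  Printing1->B1: 5 × 7 = 35
  Printing1->B2: 15 × 12 = 180
  Printing1->B3: 16 × 3 = 48
  Printing1->B4: 17 × 8 = 136
  Printing2->B2: 19 × 5 = 95
  Printing3->B4: 48 × 2 = 96
Total cost = 590.
The route Printing3→B1 is not used.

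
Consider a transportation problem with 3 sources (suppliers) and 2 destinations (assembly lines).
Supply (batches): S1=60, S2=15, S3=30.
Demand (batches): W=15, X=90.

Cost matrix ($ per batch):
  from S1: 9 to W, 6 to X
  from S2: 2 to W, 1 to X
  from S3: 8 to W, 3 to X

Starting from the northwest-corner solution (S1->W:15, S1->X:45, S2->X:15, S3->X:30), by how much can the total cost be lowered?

Current plan cost = 15·9 + 45·6 + 15·1 + 30·3 = $510.
Optimal plan:
  S1 to X: 60 × $6 = $360
  S2 to W: 15 × $2 = $30
  S3 to X: 30 × $3 = $90
Optimal cost = $480.
Saving = 510 − 480 = $30.

30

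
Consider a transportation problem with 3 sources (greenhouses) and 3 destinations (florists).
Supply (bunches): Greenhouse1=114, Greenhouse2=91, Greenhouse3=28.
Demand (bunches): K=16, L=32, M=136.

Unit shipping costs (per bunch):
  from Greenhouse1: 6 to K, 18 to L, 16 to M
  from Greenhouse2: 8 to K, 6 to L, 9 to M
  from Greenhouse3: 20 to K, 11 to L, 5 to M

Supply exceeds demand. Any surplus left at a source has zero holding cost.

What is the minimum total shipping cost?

1743

Optimal allocation:
  Greenhouse1->K: 16 × 6 = 96
  Greenhouse1->M: 49 × 16 = 784
  Greenhouse2->L: 32 × 6 = 192
  Greenhouse2->M: 59 × 9 = 531
  Greenhouse3->M: 28 × 5 = 140
Total = 96 + 784 + 192 + 531 + 140 = 1743.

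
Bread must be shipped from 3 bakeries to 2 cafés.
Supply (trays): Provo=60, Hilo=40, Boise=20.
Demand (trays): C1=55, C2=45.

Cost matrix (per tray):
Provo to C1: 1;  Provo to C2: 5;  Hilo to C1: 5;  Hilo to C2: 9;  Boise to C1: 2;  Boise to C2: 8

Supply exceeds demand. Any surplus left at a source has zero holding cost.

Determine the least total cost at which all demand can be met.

Optimal allocation:
  Provo->C1: 15 × 1 = 15
  Provo->C2: 45 × 5 = 225
  Hilo->C1: 20 × 5 = 100
  Boise->C1: 20 × 2 = 40
Total = 15 + 225 + 100 + 40 = 380.

380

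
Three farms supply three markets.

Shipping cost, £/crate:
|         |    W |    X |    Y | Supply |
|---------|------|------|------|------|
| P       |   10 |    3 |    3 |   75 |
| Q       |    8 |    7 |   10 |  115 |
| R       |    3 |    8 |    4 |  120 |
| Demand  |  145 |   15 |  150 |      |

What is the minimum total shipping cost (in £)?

An optimal shipping plan:
  P–Y: 75 × £3 = £225
  Q–W: 100 × £8 = £800
  Q–X: 15 × £7 = £105
  R–W: 45 × £3 = £135
  R–Y: 75 × £4 = £300
Total = 225 + 800 + 105 + 135 + 300 = £1565.

1565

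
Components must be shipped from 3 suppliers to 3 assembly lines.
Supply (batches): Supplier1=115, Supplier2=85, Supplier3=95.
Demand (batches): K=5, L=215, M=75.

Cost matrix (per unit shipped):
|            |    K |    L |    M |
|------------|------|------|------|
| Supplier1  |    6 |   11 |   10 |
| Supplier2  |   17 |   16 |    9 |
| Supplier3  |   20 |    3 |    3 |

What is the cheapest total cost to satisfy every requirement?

A cheapest plan:
  Supplier1→K: 5 × 6 = 30
  Supplier1→L: 110 × 11 = 1210
  Supplier2→L: 10 × 16 = 160
  Supplier2→M: 75 × 9 = 675
  Supplier3→L: 95 × 3 = 285
Total = 30 + 1210 + 160 + 675 + 285 = 2360.
(Supply check: Supplier1 ships 115; Supplier2 ships 85; Supplier3 ships 95.)

2360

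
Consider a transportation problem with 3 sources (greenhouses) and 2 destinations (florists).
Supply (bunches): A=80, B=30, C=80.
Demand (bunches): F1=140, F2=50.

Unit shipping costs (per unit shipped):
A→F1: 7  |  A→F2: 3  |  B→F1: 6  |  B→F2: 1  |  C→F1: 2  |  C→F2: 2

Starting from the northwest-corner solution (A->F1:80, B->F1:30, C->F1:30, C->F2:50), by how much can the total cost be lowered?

Current plan cost = 80·7 + 30·6 + 30·2 + 50·2 = 900.
Optimal plan:
  A to F1: 60 × 7 = 420
  A to F2: 20 × 3 = 60
  B to F2: 30 × 1 = 30
  C to F1: 80 × 2 = 160
Optimal cost = 670.
Saving = 900 − 670 = 230.

230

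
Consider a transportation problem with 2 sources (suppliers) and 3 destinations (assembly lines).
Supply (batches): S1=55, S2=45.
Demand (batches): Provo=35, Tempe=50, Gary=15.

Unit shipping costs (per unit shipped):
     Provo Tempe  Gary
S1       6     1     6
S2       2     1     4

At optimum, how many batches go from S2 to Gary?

10

Optimal shipments:
  S1->Tempe: 50 × 1 = 50
  S1->Gary: 5 × 6 = 30
  S2->Provo: 35 × 2 = 70
  S2->Gary: 10 × 4 = 40
Total cost = 190.
So S2→Gary carries 10 batches.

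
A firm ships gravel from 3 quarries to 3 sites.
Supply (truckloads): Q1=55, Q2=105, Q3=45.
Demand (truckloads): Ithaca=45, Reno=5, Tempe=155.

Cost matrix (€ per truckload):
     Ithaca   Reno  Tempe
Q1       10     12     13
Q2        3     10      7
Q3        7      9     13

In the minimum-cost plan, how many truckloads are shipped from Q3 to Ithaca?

Optimal shipments:
  Q1 to Tempe: 55 truckloads
  Q2 to Ithaca: 5 truckloads
  Q2 to Tempe: 100 truckloads
  Q3 to Ithaca: 40 truckloads
  Q3 to Reno: 5 truckloads
Total cost = €1755.
So Q3→Ithaca carries 40 truckloads.

40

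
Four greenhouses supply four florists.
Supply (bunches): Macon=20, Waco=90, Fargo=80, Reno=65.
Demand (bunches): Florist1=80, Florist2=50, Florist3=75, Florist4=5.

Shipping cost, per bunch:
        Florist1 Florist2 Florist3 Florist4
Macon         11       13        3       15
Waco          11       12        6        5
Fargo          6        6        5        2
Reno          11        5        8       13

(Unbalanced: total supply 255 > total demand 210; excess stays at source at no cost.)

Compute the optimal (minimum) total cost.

1145

One minimum-cost allocation:
  Macon–Florist3: 20 × 3 = 60
  Waco–Florist3: 55 × 6 = 330
  Waco–Florist4: 5 × 5 = 25
  Fargo–Florist1: 80 × 6 = 480
  Reno–Florist2: 50 × 5 = 250
Total = 60 + 330 + 25 + 480 + 250 = 1145.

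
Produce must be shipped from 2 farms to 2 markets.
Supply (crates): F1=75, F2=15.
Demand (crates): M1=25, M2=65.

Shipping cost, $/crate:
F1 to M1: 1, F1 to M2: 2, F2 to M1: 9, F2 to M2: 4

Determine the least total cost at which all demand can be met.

185

One minimum-cost allocation:
  F1→M1: 25 × $1 = $25
  F1→M2: 50 × $2 = $100
  F2→M2: 15 × $4 = $60
Total = 25 + 100 + 60 = $185.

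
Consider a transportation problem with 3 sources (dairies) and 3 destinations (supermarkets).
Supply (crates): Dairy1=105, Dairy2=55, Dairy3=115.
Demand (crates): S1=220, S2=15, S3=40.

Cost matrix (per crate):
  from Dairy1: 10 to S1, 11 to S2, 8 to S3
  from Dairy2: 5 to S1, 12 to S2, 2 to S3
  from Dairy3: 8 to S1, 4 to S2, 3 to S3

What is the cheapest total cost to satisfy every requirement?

1985

A cheapest plan:
  Dairy1->S1: 105 crates
  Dairy2->S1: 55 crates
  Dairy3->S1: 60 crates
  Dairy3->S2: 15 crates
  Dairy3->S3: 40 crates
Total cost = 1985.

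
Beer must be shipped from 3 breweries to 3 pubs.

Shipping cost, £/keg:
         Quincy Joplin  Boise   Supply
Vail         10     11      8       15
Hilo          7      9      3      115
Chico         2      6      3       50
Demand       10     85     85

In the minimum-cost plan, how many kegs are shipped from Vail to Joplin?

15

The minimum-cost plan:
  Vail->Joplin: 15 kegs
  Hilo->Joplin: 30 kegs
  Hilo->Boise: 85 kegs
  Chico->Quincy: 10 kegs
  Chico->Joplin: 40 kegs
Total cost = £950.
So Vail→Joplin carries 15 kegs.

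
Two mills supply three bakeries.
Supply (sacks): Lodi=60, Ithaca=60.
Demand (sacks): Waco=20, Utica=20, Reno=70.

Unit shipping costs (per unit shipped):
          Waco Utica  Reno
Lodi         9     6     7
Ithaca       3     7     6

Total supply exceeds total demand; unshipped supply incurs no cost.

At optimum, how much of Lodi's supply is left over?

10

An optimal plan:
  Lodi→Utica: 20 × 6 = 120
  Lodi→Reno: 30 × 7 = 210
  Ithaca→Waco: 20 × 3 = 60
  Ithaca→Reno: 40 × 6 = 240
Total cost = 630.
Lodi ships 50 of its 60, leaving 10.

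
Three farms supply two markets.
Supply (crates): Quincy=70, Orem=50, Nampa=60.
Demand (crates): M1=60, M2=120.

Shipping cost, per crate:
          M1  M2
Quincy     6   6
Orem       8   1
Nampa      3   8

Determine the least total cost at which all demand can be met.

650

An optimal shipping plan:
  Quincy->M2: 70 × 6 = 420
  Orem->M2: 50 × 1 = 50
  Nampa->M1: 60 × 3 = 180
Total = 420 + 50 + 180 = 650.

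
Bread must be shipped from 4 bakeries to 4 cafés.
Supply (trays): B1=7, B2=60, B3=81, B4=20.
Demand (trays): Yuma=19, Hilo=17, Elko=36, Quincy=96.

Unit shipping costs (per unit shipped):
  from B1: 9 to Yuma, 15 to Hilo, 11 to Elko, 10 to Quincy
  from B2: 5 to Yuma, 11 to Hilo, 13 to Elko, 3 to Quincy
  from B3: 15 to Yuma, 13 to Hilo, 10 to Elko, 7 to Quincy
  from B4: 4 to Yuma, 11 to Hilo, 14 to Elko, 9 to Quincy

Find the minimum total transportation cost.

A cheapest plan:
  B1→Elko: 7 × 11 = 77
  B2→Quincy: 60 × 3 = 180
  B3→Hilo: 16 × 13 = 208
  B3→Elko: 29 × 10 = 290
  B3→Quincy: 36 × 7 = 252
  B4→Yuma: 19 × 4 = 76
  B4→Hilo: 1 × 11 = 11
Total = 77 + 180 + 208 + 290 + 252 + 76 + 11 = 1094.
(Supply check: B1 ships 7; B2 ships 60; B3 ships 81; B4 ships 20.)

1094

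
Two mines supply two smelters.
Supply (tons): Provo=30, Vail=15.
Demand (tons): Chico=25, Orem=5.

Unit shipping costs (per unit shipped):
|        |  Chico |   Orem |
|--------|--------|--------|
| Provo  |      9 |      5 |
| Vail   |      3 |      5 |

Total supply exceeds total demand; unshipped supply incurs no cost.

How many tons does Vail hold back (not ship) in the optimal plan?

An optimal plan:
  Provo to Chico: 10 × 9 = 90
  Provo to Orem: 5 × 5 = 25
  Vail to Chico: 15 × 3 = 45
Total cost = 160.
Vail ships 15 of its 15, leaving 0.

0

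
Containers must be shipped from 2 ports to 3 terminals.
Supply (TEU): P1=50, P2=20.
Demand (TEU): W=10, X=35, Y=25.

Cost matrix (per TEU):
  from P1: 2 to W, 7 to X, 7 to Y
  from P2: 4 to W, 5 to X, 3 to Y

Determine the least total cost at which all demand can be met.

An optimal shipping plan:
  P1 to W: 10 × 2 = 20
  P1 to X: 35 × 7 = 245
  P1 to Y: 5 × 7 = 35
  P2 to Y: 20 × 3 = 60
Total = 20 + 245 + 35 + 60 = 360.
(Supply check: P1 ships 50; P2 ships 20.)

360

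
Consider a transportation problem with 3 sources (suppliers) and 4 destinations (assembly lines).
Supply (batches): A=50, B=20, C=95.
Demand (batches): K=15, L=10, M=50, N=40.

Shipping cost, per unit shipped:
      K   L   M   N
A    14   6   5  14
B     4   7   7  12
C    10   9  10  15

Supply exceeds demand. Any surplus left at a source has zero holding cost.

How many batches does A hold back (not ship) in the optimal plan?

0

Minimum-cost shipments:
  A–M: 50 batches
  B–K: 15 batches
  B–N: 5 batches
  C–L: 10 batches
  C–N: 35 batches
Total cost = 985.
A ships 50 of its 50, leaving 0.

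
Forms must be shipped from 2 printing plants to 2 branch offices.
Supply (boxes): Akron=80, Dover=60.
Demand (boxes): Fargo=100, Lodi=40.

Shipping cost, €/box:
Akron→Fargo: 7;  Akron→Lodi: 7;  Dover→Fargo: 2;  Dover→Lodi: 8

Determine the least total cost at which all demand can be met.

680

Optimal allocation:
  Akron to Fargo: 40 × €7 = €280
  Akron to Lodi: 40 × €7 = €280
  Dover to Fargo: 60 × €2 = €120
Total = 280 + 280 + 120 = €680.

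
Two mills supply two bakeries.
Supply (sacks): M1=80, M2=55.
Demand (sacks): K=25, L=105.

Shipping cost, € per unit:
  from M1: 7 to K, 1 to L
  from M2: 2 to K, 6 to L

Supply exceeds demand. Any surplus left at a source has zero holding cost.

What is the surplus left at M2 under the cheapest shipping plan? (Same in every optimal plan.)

An optimal plan:
  M1->L: 80 × €1 = €80
  M2->K: 25 × €2 = €50
  M2->L: 25 × €6 = €150
Total cost = €280.
M2 ships 50 of its 55, leaving 5.

5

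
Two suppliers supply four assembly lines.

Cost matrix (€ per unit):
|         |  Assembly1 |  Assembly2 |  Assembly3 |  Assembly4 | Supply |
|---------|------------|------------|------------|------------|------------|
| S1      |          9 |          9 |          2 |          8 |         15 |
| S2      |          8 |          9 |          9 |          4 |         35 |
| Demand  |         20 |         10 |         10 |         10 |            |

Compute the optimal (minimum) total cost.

310

A cheapest plan:
  S1->Assembly2: 5 × €9 = €45
  S1->Assembly3: 10 × €2 = €20
  S2->Assembly1: 20 × €8 = €160
  S2->Assembly2: 5 × €9 = €45
  S2->Assembly4: 10 × €4 = €40
Total = 45 + 20 + 160 + 45 + 40 = €310.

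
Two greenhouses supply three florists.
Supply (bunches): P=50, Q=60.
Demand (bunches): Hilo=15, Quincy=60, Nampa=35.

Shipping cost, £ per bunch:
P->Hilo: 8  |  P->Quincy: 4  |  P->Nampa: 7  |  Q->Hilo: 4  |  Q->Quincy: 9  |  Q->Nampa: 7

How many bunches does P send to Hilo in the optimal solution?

0

Solving gives:
  P->Quincy: 50 × £4 = £200
  Q->Hilo: 15 × £4 = £60
  Q->Quincy: 10 × £9 = £90
  Q->Nampa: 35 × £7 = £245
Total cost = £595.
The route P→Hilo is not used.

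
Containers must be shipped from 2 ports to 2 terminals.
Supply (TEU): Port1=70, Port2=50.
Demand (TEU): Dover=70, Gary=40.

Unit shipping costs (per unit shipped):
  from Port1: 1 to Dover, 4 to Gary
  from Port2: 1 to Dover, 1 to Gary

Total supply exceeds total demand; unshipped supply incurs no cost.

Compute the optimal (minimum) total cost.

110

An optimal shipping plan:
  Port1->Dover: 60 × 1 = 60
  Port2->Dover: 10 × 1 = 10
  Port2->Gary: 40 × 1 = 40
Total = 60 + 10 + 40 = 110.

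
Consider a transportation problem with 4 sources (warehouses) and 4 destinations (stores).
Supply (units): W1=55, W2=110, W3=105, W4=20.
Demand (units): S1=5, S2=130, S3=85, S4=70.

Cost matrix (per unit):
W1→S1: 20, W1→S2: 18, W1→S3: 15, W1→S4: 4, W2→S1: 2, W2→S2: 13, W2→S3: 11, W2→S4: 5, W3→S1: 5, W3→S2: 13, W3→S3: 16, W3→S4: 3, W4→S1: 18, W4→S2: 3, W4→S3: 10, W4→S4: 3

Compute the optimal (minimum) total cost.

2700

A cheapest plan:
  W1→S4: 55 × 4 = 220
  W2→S1: 5 × 2 = 10
  W2→S2: 20 × 13 = 260
  W2→S3: 85 × 11 = 935
  W3→S2: 90 × 13 = 1170
  W3→S4: 15 × 3 = 45
  W4→S2: 20 × 3 = 60
Total = 220 + 10 + 260 + 935 + 1170 + 45 + 60 = 2700.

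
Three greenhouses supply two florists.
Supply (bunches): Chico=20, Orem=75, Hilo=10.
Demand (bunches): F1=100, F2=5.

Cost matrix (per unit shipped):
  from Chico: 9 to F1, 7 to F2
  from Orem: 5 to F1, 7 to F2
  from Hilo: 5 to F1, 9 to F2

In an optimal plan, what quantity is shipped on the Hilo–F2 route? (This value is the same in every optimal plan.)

0

The minimum-cost plan:
  Chico→F1: 15 × 9 = 135
  Chico→F2: 5 × 7 = 35
  Orem→F1: 75 × 5 = 375
  Hilo→F1: 10 × 5 = 50
Total cost = 595.
The route Hilo→F2 is not used.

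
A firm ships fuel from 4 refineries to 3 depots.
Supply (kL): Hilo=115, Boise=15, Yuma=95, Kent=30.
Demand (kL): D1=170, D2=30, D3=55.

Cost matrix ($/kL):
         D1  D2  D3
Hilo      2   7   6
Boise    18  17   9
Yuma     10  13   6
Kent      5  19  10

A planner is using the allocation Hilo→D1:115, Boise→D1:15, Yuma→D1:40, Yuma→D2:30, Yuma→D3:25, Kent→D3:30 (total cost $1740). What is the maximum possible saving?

345

Current plan cost = 115·2 + 15·18 + 40·10 + 30·13 + 25·6 + 30·10 = $1740.
Optimal plan:
  Hilo→D1: 115 × $2 = $230
  Boise→D3: 15 × $9 = $135
  Yuma→D1: 25 × $10 = $250
  Yuma→D2: 30 × $13 = $390
  Yuma→D3: 40 × $6 = $240
  Kent→D1: 30 × $5 = $150
Optimal cost = $1395.
Saving = 1740 − 1395 = $345.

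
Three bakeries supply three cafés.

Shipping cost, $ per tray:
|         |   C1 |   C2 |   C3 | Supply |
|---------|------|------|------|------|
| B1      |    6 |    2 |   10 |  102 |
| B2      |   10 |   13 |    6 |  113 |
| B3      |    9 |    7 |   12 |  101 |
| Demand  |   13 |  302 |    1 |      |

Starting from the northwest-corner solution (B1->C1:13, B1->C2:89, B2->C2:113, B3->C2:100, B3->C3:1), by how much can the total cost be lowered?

103

Current plan cost = 13·6 + 89·2 + 113·13 + 100·7 + 1·12 = $2437.
Optimal plan:
  B1 to C2: 102 × $2 = $204
  B2 to C1: 13 × $10 = $130
  B2 to C2: 99 × $13 = $1287
  B2 to C3: 1 × $6 = $6
  B3 to C2: 101 × $7 = $707
Optimal cost = $2334.
Saving = 2437 − 2334 = $103.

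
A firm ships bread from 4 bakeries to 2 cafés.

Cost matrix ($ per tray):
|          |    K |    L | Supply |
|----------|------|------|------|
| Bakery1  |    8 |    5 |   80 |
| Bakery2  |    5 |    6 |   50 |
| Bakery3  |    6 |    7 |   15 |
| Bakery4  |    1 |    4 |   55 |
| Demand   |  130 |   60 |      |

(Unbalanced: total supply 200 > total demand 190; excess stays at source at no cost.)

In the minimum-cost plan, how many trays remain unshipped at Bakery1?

10

Minimum-cost shipments:
  Bakery1→K: 10 × $8 = $80
  Bakery1→L: 60 × $5 = $300
  Bakery2→K: 50 × $5 = $250
  Bakery3→K: 15 × $6 = $90
  Bakery4→K: 55 × $1 = $55
Total cost = $775.
Bakery1 ships 70 of its 80, leaving 10.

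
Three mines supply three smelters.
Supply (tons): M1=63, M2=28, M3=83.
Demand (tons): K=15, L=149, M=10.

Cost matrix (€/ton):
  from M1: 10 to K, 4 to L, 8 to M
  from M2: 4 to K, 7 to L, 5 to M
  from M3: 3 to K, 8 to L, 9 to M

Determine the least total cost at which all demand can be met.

One minimum-cost allocation:
  M1->L: 63 tons
  M2->L: 18 tons
  M2->M: 10 tons
  M3->K: 15 tons
  M3->L: 68 tons
Total cost = €1017.
(Supply check: M1 ships 63; M2 ships 28; M3 ships 83.)

1017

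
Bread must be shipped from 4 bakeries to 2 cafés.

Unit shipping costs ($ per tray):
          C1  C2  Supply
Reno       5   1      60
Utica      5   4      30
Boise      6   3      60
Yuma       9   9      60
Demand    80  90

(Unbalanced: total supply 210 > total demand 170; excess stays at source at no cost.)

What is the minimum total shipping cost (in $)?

660

An optimal shipping plan:
  Reno to C2: 60 × $1 = $60
  Utica to C1: 30 × $5 = $150
  Boise to C1: 30 × $6 = $180
  Boise to C2: 30 × $3 = $90
  Yuma to C1: 20 × $9 = $180
Total = 60 + 150 + 180 + 90 + 180 = $660.
(Supply check: Reno ships 60; Utica ships 30; Boise ships 60; Yuma ships 20.)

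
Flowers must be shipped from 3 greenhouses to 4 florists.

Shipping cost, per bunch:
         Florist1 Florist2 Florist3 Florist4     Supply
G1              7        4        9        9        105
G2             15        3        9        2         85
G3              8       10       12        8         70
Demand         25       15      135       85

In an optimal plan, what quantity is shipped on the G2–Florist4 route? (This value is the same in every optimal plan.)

The minimum-cost plan:
  G1->Florist2: 15 × 4 = 60
  G1->Florist3: 90 × 9 = 810
  G2->Florist4: 85 × 2 = 170
  G3->Florist1: 25 × 8 = 200
  G3->Florist3: 45 × 12 = 540
Total cost = 1780.
So G2→Florist4 carries 85 bunches.

85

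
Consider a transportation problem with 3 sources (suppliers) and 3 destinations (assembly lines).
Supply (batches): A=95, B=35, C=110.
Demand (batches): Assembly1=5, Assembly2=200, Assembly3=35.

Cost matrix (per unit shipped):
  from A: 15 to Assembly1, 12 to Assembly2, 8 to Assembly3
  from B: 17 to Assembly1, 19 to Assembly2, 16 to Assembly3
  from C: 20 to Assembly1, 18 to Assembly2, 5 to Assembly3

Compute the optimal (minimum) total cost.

An optimal shipping plan:
  A–Assembly2: 95 × 12 = 1140
  B–Assembly1: 5 × 17 = 85
  B–Assembly2: 30 × 19 = 570
  C–Assembly2: 75 × 18 = 1350
  C–Assembly3: 35 × 5 = 175
Total = 1140 + 85 + 570 + 1350 + 175 = 3320.
(Supply check: A ships 95; B ships 35; C ships 110.)

3320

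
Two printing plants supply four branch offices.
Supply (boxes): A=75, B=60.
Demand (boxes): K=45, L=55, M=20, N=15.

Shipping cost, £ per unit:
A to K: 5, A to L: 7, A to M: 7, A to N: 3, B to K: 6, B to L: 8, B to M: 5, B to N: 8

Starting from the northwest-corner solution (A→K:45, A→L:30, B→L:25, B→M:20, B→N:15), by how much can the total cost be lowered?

Current plan cost = 45·5 + 30·7 + 25·8 + 20·5 + 15·8 = £855.
Optimal plan:
  A–K: 45 boxes
  A–L: 15 boxes
  A–N: 15 boxes
  B–L: 40 boxes
  B–M: 20 boxes
Optimal cost = £795.
Saving = 855 − 795 = £60.

60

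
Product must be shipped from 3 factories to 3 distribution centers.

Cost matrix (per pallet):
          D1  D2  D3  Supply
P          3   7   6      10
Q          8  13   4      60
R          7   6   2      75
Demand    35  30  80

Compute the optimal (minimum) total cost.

640

Optimal allocation:
  P–D1: 10 × 3 = 30
  Q–D1: 25 × 8 = 200
  Q–D3: 35 × 4 = 140
  R–D2: 30 × 6 = 180
  R–D3: 45 × 2 = 90
Total = 30 + 200 + 140 + 180 + 90 = 640.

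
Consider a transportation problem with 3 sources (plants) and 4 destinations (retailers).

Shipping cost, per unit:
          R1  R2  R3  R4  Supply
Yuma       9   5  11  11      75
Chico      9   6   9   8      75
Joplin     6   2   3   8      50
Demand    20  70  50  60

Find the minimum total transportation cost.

1160

An optimal shipping plan:
  Yuma to R1: 5 × 9 = 45
  Yuma to R2: 70 × 5 = 350
  Chico to R1: 15 × 9 = 135
  Chico to R4: 60 × 8 = 480
  Joplin to R3: 50 × 3 = 150
Total = 45 + 350 + 135 + 480 + 150 = 1160.
(Supply check: Yuma ships 75; Chico ships 75; Joplin ships 50.)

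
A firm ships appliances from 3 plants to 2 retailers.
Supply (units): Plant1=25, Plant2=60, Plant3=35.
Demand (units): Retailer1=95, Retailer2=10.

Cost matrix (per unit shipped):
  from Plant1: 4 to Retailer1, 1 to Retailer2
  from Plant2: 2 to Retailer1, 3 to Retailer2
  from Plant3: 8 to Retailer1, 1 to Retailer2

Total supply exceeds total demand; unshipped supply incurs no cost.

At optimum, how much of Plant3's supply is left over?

Minimum-cost shipments:
  Plant1 to Retailer1: 25 × 4 = 100
  Plant2 to Retailer1: 60 × 2 = 120
  Plant3 to Retailer1: 10 × 8 = 80
  Plant3 to Retailer2: 10 × 1 = 10
Total cost = 310.
Plant3 ships 20 of its 35, leaving 15.

15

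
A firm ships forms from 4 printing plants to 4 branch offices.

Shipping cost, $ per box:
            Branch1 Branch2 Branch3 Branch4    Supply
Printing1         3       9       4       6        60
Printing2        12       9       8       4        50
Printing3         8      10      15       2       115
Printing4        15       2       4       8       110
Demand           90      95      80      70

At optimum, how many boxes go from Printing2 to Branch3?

50

Solving gives:
  Printing1 to Branch1: 45 boxes
  Printing1 to Branch3: 15 boxes
  Printing2 to Branch3: 50 boxes
  Printing3 to Branch1: 45 boxes
  Printing3 to Branch4: 70 boxes
  Printing4 to Branch2: 95 boxes
  Printing4 to Branch3: 15 boxes
Total cost = $1345.
So Printing2→Branch3 carries 50 boxes.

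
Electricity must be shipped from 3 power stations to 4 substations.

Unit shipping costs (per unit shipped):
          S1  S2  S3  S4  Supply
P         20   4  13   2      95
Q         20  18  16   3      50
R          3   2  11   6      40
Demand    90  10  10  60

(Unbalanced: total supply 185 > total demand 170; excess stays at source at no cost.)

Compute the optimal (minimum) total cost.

An optimal shipping plan:
  P to S2: 10 × 4 = 40
  P to S3: 10 × 13 = 130
  P to S4: 60 × 2 = 120
  Q to S1: 50 × 20 = 1000
  R to S1: 40 × 3 = 120
Total = 40 + 130 + 120 + 1000 + 120 = 1410.

1410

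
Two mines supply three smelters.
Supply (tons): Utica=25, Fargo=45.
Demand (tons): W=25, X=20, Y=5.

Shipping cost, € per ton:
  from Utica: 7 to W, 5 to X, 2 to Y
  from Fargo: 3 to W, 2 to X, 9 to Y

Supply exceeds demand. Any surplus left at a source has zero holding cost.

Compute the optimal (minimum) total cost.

125

A cheapest plan:
  Utica→Y: 5 × €2 = €10
  Fargo→W: 25 × €3 = €75
  Fargo→X: 20 × €2 = €40
Total = 10 + 75 + 40 = €125.
(Supply check: Utica ships 5; Fargo ships 45.)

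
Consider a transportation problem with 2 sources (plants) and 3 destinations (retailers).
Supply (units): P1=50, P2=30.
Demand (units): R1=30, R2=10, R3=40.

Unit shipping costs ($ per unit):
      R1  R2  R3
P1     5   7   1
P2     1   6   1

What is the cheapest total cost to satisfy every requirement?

140

One minimum-cost allocation:
  P1–R2: 10 × $7 = $70
  P1–R3: 40 × $1 = $40
  P2–R1: 30 × $1 = $30
Total = 70 + 40 + 30 = $140.
(Supply check: P1 ships 50; P2 ships 30.)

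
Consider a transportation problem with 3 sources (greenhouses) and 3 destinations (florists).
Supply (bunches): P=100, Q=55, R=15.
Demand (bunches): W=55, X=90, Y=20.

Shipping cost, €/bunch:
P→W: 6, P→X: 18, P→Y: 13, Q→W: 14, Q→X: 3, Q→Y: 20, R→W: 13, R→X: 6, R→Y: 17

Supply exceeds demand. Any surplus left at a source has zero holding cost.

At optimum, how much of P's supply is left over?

5

Minimum-cost shipments:
  P to W: 55 × €6 = €330
  P to X: 20 × €18 = €360
  P to Y: 20 × €13 = €260
  Q to X: 55 × €3 = €165
  R to X: 15 × €6 = €90
Total cost = €1205.
P ships 95 of its 100, leaving 5.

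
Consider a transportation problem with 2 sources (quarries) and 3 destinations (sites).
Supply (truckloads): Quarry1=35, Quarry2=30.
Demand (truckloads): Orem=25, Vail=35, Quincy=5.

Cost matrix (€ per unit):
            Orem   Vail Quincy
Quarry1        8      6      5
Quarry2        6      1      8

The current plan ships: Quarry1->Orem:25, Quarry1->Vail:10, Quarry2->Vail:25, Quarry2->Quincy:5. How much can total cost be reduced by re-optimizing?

40

Current plan cost = 25·8 + 10·6 + 25·1 + 5·8 = €325.
Optimal plan:
  Quarry1–Orem: 25 × €8 = €200
  Quarry1–Vail: 5 × €6 = €30
  Quarry1–Quincy: 5 × €5 = €25
  Quarry2–Vail: 30 × €1 = €30
Optimal cost = €285.
Saving = 325 − 285 = €40.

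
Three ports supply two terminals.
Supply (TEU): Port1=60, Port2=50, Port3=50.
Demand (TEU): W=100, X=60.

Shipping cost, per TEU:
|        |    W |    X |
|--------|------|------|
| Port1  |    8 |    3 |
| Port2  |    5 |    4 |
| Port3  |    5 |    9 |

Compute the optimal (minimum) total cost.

680

An optimal shipping plan:
  Port1–X: 60 TEU
  Port2–W: 50 TEU
  Port3–W: 50 TEU
Total cost = 680.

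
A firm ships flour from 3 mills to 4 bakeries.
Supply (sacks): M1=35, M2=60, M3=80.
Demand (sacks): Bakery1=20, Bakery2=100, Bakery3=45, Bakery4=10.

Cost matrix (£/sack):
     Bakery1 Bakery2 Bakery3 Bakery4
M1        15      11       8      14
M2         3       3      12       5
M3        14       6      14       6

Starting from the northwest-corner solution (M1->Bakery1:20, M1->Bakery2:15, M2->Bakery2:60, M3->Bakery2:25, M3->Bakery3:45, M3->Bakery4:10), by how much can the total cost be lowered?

Current plan cost = 20·15 + 15·11 + 60·3 + 25·6 + 45·14 + 10·6 = £1485.
Optimal plan:
  M1–Bakery3: 35 sacks
  M2–Bakery1: 20 sacks
  M2–Bakery2: 40 sacks
  M3–Bakery2: 60 sacks
  M3–Bakery3: 10 sacks
  M3–Bakery4: 10 sacks
Optimal cost = £1020.
Saving = 1485 − 1020 = £465.

465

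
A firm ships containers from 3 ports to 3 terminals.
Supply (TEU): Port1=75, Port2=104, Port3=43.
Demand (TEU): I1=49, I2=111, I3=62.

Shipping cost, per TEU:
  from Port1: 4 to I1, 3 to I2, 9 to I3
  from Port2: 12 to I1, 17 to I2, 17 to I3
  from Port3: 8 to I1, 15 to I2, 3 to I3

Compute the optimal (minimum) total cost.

1877

An optimal shipping plan:
  Port1 to I2: 75 TEU
  Port2 to I1: 49 TEU
  Port2 to I2: 36 TEU
  Port2 to I3: 19 TEU
  Port3 to I3: 43 TEU
Total cost = 1877.
(Supply check: Port1 ships 75; Port2 ships 104; Port3 ships 43.)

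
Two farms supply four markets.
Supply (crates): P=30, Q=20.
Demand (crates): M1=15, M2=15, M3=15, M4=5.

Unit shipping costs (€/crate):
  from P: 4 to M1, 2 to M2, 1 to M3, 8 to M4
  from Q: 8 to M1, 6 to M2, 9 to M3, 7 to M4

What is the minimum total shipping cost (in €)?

Optimal allocation:
  P to M1: 15 crates
  P to M3: 15 crates
  Q to M2: 15 crates
  Q to M4: 5 crates
Total cost = €200.
(Supply check: P ships 30; Q ships 20.)

200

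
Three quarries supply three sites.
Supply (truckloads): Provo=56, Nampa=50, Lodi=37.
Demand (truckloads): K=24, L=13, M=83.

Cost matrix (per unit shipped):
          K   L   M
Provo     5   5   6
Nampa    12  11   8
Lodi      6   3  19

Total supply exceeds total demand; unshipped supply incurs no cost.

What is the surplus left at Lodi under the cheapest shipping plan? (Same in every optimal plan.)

Minimum-cost shipments:
  Provo->M: 56 × 6 = 336
  Nampa->M: 27 × 8 = 216
  Lodi->K: 24 × 6 = 144
  Lodi->L: 13 × 3 = 39
Total cost = 735.
Lodi ships 37 of its 37, leaving 0.

0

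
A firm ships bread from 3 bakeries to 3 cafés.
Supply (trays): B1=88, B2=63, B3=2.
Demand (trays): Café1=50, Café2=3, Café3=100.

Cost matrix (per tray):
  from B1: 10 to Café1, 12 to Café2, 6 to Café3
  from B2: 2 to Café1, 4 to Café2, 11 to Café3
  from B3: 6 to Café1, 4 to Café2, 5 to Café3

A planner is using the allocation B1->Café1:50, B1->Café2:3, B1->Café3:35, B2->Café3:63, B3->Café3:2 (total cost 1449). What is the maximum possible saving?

Current plan cost = 50·10 + 3·12 + 35·6 + 63·11 + 2·5 = 1449.
Optimal plan:
  B1→Café3: 88 trays
  B2→Café1: 50 trays
  B2→Café2: 3 trays
  B2→Café3: 10 trays
  B3→Café3: 2 trays
Optimal cost = 760.
Saving = 1449 − 760 = 689.

689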